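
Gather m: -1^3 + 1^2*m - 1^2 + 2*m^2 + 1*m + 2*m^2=4*m^2 + 2*m - 2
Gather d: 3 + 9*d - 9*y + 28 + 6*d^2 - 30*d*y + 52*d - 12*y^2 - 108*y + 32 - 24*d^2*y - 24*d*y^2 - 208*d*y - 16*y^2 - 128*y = d^2*(6 - 24*y) + d*(-24*y^2 - 238*y + 61) - 28*y^2 - 245*y + 63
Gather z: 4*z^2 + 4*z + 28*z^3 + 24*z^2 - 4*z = 28*z^3 + 28*z^2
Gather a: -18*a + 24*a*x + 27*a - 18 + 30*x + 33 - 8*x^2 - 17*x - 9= a*(24*x + 9) - 8*x^2 + 13*x + 6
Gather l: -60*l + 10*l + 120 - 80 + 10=50 - 50*l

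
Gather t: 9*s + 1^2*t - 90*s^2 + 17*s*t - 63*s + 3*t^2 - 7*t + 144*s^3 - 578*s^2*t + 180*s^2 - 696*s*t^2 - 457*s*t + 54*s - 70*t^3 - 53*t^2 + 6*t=144*s^3 + 90*s^2 - 70*t^3 + t^2*(-696*s - 50) + t*(-578*s^2 - 440*s)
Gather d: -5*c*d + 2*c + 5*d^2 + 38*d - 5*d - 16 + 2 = 2*c + 5*d^2 + d*(33 - 5*c) - 14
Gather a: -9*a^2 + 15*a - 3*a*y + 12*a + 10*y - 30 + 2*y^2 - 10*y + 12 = -9*a^2 + a*(27 - 3*y) + 2*y^2 - 18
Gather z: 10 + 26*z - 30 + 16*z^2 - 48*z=16*z^2 - 22*z - 20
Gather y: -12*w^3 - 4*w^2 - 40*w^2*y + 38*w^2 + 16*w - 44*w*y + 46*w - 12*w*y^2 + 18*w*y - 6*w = -12*w^3 + 34*w^2 - 12*w*y^2 + 56*w + y*(-40*w^2 - 26*w)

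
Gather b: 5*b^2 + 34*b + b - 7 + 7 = 5*b^2 + 35*b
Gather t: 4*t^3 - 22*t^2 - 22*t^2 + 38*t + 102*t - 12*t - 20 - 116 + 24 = 4*t^3 - 44*t^2 + 128*t - 112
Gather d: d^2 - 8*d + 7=d^2 - 8*d + 7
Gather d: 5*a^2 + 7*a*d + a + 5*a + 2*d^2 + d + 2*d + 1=5*a^2 + 6*a + 2*d^2 + d*(7*a + 3) + 1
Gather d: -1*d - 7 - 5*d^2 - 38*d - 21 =-5*d^2 - 39*d - 28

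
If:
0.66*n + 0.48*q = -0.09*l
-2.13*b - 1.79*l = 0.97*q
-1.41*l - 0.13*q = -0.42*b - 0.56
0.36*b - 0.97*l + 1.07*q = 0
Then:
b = -0.37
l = 0.25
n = -0.29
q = 0.36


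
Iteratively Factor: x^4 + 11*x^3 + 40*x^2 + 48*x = (x + 4)*(x^3 + 7*x^2 + 12*x) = (x + 4)^2*(x^2 + 3*x) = (x + 3)*(x + 4)^2*(x)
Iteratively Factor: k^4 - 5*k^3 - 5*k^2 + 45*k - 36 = (k - 4)*(k^3 - k^2 - 9*k + 9) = (k - 4)*(k - 1)*(k^2 - 9) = (k - 4)*(k - 1)*(k + 3)*(k - 3)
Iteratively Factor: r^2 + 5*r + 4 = (r + 1)*(r + 4)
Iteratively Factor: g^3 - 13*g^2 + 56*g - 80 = (g - 4)*(g^2 - 9*g + 20) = (g - 5)*(g - 4)*(g - 4)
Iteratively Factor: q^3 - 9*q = (q)*(q^2 - 9) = q*(q - 3)*(q + 3)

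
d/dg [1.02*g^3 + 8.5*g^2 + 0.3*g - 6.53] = 3.06*g^2 + 17.0*g + 0.3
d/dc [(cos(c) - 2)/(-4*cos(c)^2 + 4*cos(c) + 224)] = (sin(c)^2 + 4*cos(c) - 59)*sin(c)/(4*(sin(c)^2 + cos(c) + 55)^2)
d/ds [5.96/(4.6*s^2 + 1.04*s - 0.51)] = (-54.832*s - 6.1984)/(4.6*s^2 + 1.04*s - 0.51)^2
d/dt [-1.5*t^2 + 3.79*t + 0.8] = 3.79 - 3.0*t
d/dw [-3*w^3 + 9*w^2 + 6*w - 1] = -9*w^2 + 18*w + 6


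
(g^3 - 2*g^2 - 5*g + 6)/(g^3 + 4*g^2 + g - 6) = (g - 3)/(g + 3)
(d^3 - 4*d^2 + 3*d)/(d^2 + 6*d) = (d^2 - 4*d + 3)/(d + 6)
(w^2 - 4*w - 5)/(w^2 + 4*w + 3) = (w - 5)/(w + 3)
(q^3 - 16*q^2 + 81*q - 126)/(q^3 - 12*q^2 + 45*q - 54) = (q - 7)/(q - 3)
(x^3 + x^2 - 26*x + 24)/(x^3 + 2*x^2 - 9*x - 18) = (x^3 + x^2 - 26*x + 24)/(x^3 + 2*x^2 - 9*x - 18)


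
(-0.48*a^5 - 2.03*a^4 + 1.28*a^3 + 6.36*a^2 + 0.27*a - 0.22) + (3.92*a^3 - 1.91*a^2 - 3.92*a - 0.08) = -0.48*a^5 - 2.03*a^4 + 5.2*a^3 + 4.45*a^2 - 3.65*a - 0.3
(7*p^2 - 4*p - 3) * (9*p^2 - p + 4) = 63*p^4 - 43*p^3 + 5*p^2 - 13*p - 12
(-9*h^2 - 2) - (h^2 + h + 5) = -10*h^2 - h - 7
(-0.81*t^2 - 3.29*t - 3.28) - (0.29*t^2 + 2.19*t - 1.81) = -1.1*t^2 - 5.48*t - 1.47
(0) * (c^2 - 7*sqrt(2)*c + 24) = 0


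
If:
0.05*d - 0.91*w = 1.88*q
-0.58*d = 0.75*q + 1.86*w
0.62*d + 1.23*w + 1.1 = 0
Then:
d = -8.66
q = -1.91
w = 3.47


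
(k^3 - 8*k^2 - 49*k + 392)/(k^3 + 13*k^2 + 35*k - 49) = (k^2 - 15*k + 56)/(k^2 + 6*k - 7)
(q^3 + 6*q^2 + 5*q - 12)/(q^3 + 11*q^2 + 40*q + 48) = (q - 1)/(q + 4)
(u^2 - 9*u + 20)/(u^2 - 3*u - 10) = (u - 4)/(u + 2)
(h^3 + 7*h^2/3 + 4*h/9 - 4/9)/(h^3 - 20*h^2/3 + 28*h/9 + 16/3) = (3*h^2 + 5*h - 2)/(3*h^2 - 22*h + 24)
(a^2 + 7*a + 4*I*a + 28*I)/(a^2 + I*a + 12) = (a + 7)/(a - 3*I)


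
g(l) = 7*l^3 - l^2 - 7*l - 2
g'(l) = 21*l^2 - 2*l - 7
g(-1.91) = -41.05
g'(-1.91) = 73.43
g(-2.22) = -67.98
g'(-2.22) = 100.94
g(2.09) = 42.91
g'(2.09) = 80.55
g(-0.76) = -0.33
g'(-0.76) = 6.65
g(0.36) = -4.32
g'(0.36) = -5.00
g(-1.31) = -10.28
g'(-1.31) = 31.66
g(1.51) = 9.25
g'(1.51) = 37.86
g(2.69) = 108.19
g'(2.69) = 139.58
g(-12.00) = -12158.00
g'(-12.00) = 3041.00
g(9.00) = 4957.00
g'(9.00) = 1676.00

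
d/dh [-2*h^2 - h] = -4*h - 1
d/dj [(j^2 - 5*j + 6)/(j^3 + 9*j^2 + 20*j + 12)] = (-j^4 + 10*j^3 + 47*j^2 - 84*j - 180)/(j^6 + 18*j^5 + 121*j^4 + 384*j^3 + 616*j^2 + 480*j + 144)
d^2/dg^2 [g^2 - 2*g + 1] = 2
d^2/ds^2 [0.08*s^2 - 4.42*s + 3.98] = 0.160000000000000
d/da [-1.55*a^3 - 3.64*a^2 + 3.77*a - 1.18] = -4.65*a^2 - 7.28*a + 3.77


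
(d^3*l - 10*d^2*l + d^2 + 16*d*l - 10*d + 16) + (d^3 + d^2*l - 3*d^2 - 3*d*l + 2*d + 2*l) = d^3*l + d^3 - 9*d^2*l - 2*d^2 + 13*d*l - 8*d + 2*l + 16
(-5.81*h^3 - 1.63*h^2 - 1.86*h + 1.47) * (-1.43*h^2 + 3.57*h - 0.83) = 8.3083*h^5 - 18.4108*h^4 + 1.663*h^3 - 7.3894*h^2 + 6.7917*h - 1.2201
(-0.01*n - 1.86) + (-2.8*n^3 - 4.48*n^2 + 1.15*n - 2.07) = -2.8*n^3 - 4.48*n^2 + 1.14*n - 3.93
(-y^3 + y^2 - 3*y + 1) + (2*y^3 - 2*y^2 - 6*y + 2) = y^3 - y^2 - 9*y + 3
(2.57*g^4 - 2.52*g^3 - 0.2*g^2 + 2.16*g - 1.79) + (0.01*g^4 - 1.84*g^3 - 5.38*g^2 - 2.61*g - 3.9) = 2.58*g^4 - 4.36*g^3 - 5.58*g^2 - 0.45*g - 5.69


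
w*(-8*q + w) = -8*q*w + w^2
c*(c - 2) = c^2 - 2*c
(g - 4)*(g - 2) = g^2 - 6*g + 8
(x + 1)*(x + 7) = x^2 + 8*x + 7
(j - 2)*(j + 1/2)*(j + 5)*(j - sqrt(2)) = j^4 - sqrt(2)*j^3 + 7*j^3/2 - 17*j^2/2 - 7*sqrt(2)*j^2/2 - 5*j + 17*sqrt(2)*j/2 + 5*sqrt(2)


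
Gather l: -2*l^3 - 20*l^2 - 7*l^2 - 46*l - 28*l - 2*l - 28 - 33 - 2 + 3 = -2*l^3 - 27*l^2 - 76*l - 60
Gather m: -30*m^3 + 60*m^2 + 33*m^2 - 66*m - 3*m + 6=-30*m^3 + 93*m^2 - 69*m + 6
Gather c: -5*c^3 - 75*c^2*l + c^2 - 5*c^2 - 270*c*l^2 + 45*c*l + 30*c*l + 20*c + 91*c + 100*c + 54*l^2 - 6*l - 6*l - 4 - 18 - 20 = -5*c^3 + c^2*(-75*l - 4) + c*(-270*l^2 + 75*l + 211) + 54*l^2 - 12*l - 42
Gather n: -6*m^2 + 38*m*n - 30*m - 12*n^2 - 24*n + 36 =-6*m^2 - 30*m - 12*n^2 + n*(38*m - 24) + 36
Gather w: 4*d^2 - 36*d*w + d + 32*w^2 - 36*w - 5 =4*d^2 + d + 32*w^2 + w*(-36*d - 36) - 5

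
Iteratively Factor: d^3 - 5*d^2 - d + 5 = (d + 1)*(d^2 - 6*d + 5) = (d - 1)*(d + 1)*(d - 5)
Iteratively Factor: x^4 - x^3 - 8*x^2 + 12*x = (x + 3)*(x^3 - 4*x^2 + 4*x) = x*(x + 3)*(x^2 - 4*x + 4) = x*(x - 2)*(x + 3)*(x - 2)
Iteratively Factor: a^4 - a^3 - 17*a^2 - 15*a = (a + 3)*(a^3 - 4*a^2 - 5*a) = a*(a + 3)*(a^2 - 4*a - 5) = a*(a - 5)*(a + 3)*(a + 1)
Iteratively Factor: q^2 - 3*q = (q - 3)*(q)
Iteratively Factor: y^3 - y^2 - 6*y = (y)*(y^2 - y - 6) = y*(y - 3)*(y + 2)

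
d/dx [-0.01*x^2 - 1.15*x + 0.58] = -0.02*x - 1.15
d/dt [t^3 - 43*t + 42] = 3*t^2 - 43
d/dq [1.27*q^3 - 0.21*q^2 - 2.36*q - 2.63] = 3.81*q^2 - 0.42*q - 2.36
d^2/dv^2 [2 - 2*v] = 0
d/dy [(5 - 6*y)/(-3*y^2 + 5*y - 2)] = (-18*y^2 + 30*y - 13)/(9*y^4 - 30*y^3 + 37*y^2 - 20*y + 4)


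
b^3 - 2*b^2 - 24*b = b*(b - 6)*(b + 4)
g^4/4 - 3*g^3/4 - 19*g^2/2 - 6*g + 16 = (g/4 + 1)*(g - 8)*(g - 1)*(g + 2)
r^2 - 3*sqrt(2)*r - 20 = (r - 5*sqrt(2))*(r + 2*sqrt(2))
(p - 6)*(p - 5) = p^2 - 11*p + 30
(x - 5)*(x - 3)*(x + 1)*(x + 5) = x^4 - 2*x^3 - 28*x^2 + 50*x + 75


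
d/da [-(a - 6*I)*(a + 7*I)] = -2*a - I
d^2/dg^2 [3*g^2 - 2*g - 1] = 6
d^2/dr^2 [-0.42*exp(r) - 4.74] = -0.42*exp(r)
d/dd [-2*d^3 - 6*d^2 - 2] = 6*d*(-d - 2)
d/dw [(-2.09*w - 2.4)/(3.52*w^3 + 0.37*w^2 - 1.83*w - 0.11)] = (14.7136*w^3 + 26.1173*w^2 + 1.776*w - 4.1621)/(12.3904*w^6 + 2.6048*w^5 - 12.7463*w^4 - 2.1286*w^3 + 3.2675*w^2 + 0.4026*w + 0.0121)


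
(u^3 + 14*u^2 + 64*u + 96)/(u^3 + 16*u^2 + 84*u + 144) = (u + 4)/(u + 6)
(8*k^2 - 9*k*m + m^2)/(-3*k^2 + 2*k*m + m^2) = (-8*k + m)/(3*k + m)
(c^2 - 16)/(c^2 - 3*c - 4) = (c + 4)/(c + 1)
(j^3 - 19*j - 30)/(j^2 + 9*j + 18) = (j^2 - 3*j - 10)/(j + 6)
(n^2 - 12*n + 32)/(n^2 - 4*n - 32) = (n - 4)/(n + 4)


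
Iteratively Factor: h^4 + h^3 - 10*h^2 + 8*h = (h + 4)*(h^3 - 3*h^2 + 2*h) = (h - 2)*(h + 4)*(h^2 - h) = (h - 2)*(h - 1)*(h + 4)*(h)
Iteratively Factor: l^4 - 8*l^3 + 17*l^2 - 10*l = (l - 1)*(l^3 - 7*l^2 + 10*l) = (l - 5)*(l - 1)*(l^2 - 2*l) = l*(l - 5)*(l - 1)*(l - 2)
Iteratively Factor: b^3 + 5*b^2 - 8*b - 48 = (b + 4)*(b^2 + b - 12) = (b + 4)^2*(b - 3)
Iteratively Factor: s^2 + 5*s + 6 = (s + 3)*(s + 2)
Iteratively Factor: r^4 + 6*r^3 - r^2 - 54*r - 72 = (r - 3)*(r^3 + 9*r^2 + 26*r + 24) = (r - 3)*(r + 3)*(r^2 + 6*r + 8) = (r - 3)*(r + 2)*(r + 3)*(r + 4)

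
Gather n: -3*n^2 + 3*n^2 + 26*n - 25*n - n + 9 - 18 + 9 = 0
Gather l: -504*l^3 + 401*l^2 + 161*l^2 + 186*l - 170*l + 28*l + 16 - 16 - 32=-504*l^3 + 562*l^2 + 44*l - 32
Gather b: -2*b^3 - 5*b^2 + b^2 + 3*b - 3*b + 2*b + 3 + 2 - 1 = -2*b^3 - 4*b^2 + 2*b + 4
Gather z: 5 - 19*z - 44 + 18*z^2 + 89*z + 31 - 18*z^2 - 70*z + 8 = 0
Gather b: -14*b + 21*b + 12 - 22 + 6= 7*b - 4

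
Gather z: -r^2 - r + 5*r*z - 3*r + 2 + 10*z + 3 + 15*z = -r^2 - 4*r + z*(5*r + 25) + 5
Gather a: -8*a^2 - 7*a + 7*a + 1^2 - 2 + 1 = -8*a^2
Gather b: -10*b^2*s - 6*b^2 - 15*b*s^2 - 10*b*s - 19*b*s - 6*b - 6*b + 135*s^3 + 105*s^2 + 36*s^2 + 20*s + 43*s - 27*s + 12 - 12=b^2*(-10*s - 6) + b*(-15*s^2 - 29*s - 12) + 135*s^3 + 141*s^2 + 36*s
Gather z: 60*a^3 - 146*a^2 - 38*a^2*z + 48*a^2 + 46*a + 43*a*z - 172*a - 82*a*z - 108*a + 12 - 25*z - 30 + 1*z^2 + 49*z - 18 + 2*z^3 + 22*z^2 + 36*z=60*a^3 - 98*a^2 - 234*a + 2*z^3 + 23*z^2 + z*(-38*a^2 - 39*a + 60) - 36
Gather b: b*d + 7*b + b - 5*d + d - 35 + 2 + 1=b*(d + 8) - 4*d - 32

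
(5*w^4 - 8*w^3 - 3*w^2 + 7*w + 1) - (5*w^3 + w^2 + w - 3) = 5*w^4 - 13*w^3 - 4*w^2 + 6*w + 4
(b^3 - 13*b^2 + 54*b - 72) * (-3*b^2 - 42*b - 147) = -3*b^5 - 3*b^4 + 237*b^3 - 141*b^2 - 4914*b + 10584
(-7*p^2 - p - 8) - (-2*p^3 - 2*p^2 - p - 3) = 2*p^3 - 5*p^2 - 5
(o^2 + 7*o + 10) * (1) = o^2 + 7*o + 10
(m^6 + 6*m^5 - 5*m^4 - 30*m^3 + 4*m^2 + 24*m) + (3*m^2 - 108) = m^6 + 6*m^5 - 5*m^4 - 30*m^3 + 7*m^2 + 24*m - 108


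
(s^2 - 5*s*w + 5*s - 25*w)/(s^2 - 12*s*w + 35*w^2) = (s + 5)/(s - 7*w)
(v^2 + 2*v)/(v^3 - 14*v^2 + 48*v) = (v + 2)/(v^2 - 14*v + 48)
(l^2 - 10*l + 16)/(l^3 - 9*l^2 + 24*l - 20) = (l - 8)/(l^2 - 7*l + 10)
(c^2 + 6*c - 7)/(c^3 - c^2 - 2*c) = (-c^2 - 6*c + 7)/(c*(-c^2 + c + 2))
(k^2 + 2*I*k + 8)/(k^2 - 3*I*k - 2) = (k + 4*I)/(k - I)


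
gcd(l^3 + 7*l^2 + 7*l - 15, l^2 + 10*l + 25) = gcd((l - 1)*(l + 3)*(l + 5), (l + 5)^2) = l + 5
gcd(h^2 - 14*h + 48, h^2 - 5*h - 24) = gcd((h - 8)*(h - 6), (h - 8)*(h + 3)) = h - 8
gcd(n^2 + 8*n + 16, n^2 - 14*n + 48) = 1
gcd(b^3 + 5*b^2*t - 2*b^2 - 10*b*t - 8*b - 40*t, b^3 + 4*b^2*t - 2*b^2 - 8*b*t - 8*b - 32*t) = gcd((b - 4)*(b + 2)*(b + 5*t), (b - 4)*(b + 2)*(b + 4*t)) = b^2 - 2*b - 8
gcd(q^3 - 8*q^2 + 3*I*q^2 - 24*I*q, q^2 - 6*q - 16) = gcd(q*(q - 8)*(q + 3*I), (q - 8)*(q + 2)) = q - 8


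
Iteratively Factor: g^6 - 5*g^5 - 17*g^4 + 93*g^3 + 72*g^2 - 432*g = (g - 3)*(g^5 - 2*g^4 - 23*g^3 + 24*g^2 + 144*g) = g*(g - 3)*(g^4 - 2*g^3 - 23*g^2 + 24*g + 144) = g*(g - 3)*(g + 3)*(g^3 - 5*g^2 - 8*g + 48) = g*(g - 3)*(g + 3)^2*(g^2 - 8*g + 16) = g*(g - 4)*(g - 3)*(g + 3)^2*(g - 4)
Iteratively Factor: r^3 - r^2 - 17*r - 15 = (r - 5)*(r^2 + 4*r + 3) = (r - 5)*(r + 1)*(r + 3)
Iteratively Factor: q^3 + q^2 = (q)*(q^2 + q) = q^2*(q + 1)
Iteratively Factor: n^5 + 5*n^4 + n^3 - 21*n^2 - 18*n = (n)*(n^4 + 5*n^3 + n^2 - 21*n - 18) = n*(n + 3)*(n^3 + 2*n^2 - 5*n - 6) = n*(n + 3)^2*(n^2 - n - 2) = n*(n - 2)*(n + 3)^2*(n + 1)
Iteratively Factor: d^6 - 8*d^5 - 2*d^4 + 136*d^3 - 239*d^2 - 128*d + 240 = (d + 4)*(d^5 - 12*d^4 + 46*d^3 - 48*d^2 - 47*d + 60) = (d - 4)*(d + 4)*(d^4 - 8*d^3 + 14*d^2 + 8*d - 15) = (d - 4)*(d - 1)*(d + 4)*(d^3 - 7*d^2 + 7*d + 15) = (d - 4)*(d - 1)*(d + 1)*(d + 4)*(d^2 - 8*d + 15) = (d - 4)*(d - 3)*(d - 1)*(d + 1)*(d + 4)*(d - 5)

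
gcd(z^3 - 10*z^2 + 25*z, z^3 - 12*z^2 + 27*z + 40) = z - 5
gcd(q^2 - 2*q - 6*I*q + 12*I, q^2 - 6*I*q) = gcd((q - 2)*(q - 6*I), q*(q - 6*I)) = q - 6*I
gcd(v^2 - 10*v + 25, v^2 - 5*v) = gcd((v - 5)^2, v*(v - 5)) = v - 5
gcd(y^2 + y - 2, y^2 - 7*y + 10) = 1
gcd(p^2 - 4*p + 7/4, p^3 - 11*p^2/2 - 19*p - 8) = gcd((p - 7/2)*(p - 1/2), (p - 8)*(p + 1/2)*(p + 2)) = 1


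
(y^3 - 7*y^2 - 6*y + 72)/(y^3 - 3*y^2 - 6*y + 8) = (y^2 - 3*y - 18)/(y^2 + y - 2)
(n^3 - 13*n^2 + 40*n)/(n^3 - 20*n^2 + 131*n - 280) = n/(n - 7)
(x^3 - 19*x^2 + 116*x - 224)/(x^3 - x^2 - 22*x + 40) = (x^2 - 15*x + 56)/(x^2 + 3*x - 10)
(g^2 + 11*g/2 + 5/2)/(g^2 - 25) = (g + 1/2)/(g - 5)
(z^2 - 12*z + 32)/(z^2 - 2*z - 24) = (-z^2 + 12*z - 32)/(-z^2 + 2*z + 24)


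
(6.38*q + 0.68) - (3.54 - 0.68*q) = 7.06*q - 2.86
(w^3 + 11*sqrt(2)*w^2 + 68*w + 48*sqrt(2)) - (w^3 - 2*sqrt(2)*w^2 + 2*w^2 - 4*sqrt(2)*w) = -2*w^2 + 13*sqrt(2)*w^2 + 4*sqrt(2)*w + 68*w + 48*sqrt(2)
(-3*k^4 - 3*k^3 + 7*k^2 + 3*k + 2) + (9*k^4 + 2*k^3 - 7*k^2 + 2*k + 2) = 6*k^4 - k^3 + 5*k + 4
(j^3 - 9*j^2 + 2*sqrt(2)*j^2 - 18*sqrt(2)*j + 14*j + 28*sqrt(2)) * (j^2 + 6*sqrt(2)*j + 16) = j^5 - 9*j^4 + 8*sqrt(2)*j^4 - 72*sqrt(2)*j^3 + 54*j^3 - 360*j^2 + 144*sqrt(2)*j^2 - 288*sqrt(2)*j + 560*j + 448*sqrt(2)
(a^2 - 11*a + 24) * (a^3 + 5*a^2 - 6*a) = a^5 - 6*a^4 - 37*a^3 + 186*a^2 - 144*a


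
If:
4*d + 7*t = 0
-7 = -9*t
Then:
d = -49/36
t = 7/9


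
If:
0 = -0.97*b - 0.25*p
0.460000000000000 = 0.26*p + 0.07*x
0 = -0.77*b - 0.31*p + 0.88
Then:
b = -2.03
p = 7.89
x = -22.73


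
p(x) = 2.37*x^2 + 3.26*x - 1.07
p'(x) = 4.74*x + 3.26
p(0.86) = 3.49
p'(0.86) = 7.34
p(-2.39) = 4.68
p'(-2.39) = -8.07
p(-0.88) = -2.10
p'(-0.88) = -0.91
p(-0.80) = -2.16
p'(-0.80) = -0.53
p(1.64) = 10.65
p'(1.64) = 11.03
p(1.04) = 4.88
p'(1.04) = 8.19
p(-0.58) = -2.16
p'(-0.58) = 0.51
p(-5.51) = 52.92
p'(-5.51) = -22.86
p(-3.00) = 10.48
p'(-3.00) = -10.96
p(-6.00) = 64.69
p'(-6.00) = -25.18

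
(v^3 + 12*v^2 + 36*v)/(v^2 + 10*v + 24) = v*(v + 6)/(v + 4)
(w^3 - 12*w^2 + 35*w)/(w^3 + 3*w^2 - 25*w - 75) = w*(w - 7)/(w^2 + 8*w + 15)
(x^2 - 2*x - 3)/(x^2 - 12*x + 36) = (x^2 - 2*x - 3)/(x^2 - 12*x + 36)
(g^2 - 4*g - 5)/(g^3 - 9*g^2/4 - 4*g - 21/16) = 16*(-g^2 + 4*g + 5)/(-16*g^3 + 36*g^2 + 64*g + 21)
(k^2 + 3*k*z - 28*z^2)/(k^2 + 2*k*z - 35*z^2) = (-k + 4*z)/(-k + 5*z)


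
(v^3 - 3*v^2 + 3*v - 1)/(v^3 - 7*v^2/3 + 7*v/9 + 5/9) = 9*(v^2 - 2*v + 1)/(9*v^2 - 12*v - 5)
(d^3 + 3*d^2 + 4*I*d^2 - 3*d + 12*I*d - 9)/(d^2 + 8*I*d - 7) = (d^2 + 3*d*(1 + I) + 9*I)/(d + 7*I)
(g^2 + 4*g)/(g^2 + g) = (g + 4)/(g + 1)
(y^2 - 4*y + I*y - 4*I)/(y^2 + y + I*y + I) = (y - 4)/(y + 1)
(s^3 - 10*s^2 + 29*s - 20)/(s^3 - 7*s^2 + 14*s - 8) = (s - 5)/(s - 2)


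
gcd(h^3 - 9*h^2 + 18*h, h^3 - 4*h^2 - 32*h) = h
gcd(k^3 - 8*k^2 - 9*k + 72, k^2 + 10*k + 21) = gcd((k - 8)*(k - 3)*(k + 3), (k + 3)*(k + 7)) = k + 3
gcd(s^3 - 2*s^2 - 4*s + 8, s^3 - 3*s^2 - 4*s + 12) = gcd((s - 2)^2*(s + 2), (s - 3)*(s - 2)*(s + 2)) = s^2 - 4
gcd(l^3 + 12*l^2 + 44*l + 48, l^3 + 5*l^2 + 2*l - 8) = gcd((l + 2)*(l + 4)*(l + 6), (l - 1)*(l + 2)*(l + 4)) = l^2 + 6*l + 8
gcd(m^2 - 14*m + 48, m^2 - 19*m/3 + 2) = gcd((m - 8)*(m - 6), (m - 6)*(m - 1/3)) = m - 6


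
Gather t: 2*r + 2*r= 4*r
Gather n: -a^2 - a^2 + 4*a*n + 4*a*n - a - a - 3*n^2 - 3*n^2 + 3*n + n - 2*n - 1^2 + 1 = -2*a^2 - 2*a - 6*n^2 + n*(8*a + 2)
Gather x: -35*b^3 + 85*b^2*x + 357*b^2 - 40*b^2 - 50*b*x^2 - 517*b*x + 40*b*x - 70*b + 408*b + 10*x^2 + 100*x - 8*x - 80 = -35*b^3 + 317*b^2 + 338*b + x^2*(10 - 50*b) + x*(85*b^2 - 477*b + 92) - 80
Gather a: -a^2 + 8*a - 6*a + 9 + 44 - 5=-a^2 + 2*a + 48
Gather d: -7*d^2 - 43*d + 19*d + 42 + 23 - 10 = -7*d^2 - 24*d + 55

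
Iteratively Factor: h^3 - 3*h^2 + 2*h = (h)*(h^2 - 3*h + 2) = h*(h - 2)*(h - 1)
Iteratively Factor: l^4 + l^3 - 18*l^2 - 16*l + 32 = (l - 4)*(l^3 + 5*l^2 + 2*l - 8) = (l - 4)*(l + 2)*(l^2 + 3*l - 4) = (l - 4)*(l - 1)*(l + 2)*(l + 4)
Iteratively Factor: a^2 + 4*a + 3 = (a + 1)*(a + 3)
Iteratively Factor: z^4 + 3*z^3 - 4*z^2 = (z)*(z^3 + 3*z^2 - 4*z) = z*(z - 1)*(z^2 + 4*z) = z*(z - 1)*(z + 4)*(z)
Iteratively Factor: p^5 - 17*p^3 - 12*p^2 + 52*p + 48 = (p + 1)*(p^4 - p^3 - 16*p^2 + 4*p + 48) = (p + 1)*(p + 2)*(p^3 - 3*p^2 - 10*p + 24) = (p - 4)*(p + 1)*(p + 2)*(p^2 + p - 6) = (p - 4)*(p + 1)*(p + 2)*(p + 3)*(p - 2)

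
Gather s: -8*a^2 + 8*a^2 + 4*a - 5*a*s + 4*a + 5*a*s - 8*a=0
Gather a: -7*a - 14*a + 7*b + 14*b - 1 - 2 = -21*a + 21*b - 3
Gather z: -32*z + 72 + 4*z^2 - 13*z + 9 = 4*z^2 - 45*z + 81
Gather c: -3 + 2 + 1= 0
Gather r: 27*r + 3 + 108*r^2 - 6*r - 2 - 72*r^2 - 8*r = 36*r^2 + 13*r + 1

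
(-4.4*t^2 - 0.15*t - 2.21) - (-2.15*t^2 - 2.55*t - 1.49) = -2.25*t^2 + 2.4*t - 0.72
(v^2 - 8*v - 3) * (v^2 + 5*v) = v^4 - 3*v^3 - 43*v^2 - 15*v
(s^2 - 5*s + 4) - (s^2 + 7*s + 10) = -12*s - 6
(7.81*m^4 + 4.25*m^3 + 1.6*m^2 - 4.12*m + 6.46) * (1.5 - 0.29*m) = -2.2649*m^5 + 10.4825*m^4 + 5.911*m^3 + 3.5948*m^2 - 8.0534*m + 9.69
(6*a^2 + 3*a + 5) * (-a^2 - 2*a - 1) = -6*a^4 - 15*a^3 - 17*a^2 - 13*a - 5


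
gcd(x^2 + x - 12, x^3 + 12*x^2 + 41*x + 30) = 1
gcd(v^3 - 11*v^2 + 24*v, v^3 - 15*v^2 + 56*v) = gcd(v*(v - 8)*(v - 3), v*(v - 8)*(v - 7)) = v^2 - 8*v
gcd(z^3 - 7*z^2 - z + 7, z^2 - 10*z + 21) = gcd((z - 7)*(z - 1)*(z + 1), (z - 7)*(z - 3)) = z - 7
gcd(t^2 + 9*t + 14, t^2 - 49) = t + 7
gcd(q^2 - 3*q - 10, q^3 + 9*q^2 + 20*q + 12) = q + 2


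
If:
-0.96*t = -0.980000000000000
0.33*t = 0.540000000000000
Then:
No Solution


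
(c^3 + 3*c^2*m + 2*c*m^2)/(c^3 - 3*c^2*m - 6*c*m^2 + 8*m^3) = c*(c + m)/(c^2 - 5*c*m + 4*m^2)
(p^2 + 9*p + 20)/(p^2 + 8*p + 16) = (p + 5)/(p + 4)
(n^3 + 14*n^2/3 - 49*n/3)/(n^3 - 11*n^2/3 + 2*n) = (3*n^2 + 14*n - 49)/(3*n^2 - 11*n + 6)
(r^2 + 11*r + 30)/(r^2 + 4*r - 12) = (r + 5)/(r - 2)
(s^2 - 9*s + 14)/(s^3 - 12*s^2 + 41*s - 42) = 1/(s - 3)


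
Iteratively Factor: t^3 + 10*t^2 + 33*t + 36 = (t + 3)*(t^2 + 7*t + 12) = (t + 3)^2*(t + 4)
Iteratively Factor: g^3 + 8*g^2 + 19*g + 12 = (g + 3)*(g^2 + 5*g + 4) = (g + 1)*(g + 3)*(g + 4)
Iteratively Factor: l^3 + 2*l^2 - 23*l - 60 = (l - 5)*(l^2 + 7*l + 12) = (l - 5)*(l + 3)*(l + 4)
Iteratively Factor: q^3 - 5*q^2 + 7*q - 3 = (q - 3)*(q^2 - 2*q + 1) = (q - 3)*(q - 1)*(q - 1)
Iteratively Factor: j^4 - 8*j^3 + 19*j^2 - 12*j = (j - 4)*(j^3 - 4*j^2 + 3*j) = (j - 4)*(j - 1)*(j^2 - 3*j) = j*(j - 4)*(j - 1)*(j - 3)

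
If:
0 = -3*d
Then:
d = 0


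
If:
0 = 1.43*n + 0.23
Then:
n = -0.16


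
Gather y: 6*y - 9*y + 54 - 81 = -3*y - 27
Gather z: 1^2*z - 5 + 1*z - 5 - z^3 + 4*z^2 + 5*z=-z^3 + 4*z^2 + 7*z - 10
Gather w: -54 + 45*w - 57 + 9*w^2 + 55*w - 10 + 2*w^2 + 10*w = 11*w^2 + 110*w - 121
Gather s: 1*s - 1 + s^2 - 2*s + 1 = s^2 - s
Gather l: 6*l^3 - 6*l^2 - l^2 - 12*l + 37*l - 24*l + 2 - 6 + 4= 6*l^3 - 7*l^2 + l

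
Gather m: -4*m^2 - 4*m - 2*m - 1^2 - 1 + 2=-4*m^2 - 6*m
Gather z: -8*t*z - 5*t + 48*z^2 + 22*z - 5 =-5*t + 48*z^2 + z*(22 - 8*t) - 5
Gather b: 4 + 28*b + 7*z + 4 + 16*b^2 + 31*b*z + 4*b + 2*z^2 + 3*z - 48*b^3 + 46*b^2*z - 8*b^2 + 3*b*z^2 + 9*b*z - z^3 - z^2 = -48*b^3 + b^2*(46*z + 8) + b*(3*z^2 + 40*z + 32) - z^3 + z^2 + 10*z + 8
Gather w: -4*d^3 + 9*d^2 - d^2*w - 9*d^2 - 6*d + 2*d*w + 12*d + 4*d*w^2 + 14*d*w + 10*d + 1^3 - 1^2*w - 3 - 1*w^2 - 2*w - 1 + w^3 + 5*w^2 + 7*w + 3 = -4*d^3 + 16*d + w^3 + w^2*(4*d + 4) + w*(-d^2 + 16*d + 4)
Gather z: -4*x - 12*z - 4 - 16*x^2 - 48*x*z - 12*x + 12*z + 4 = -16*x^2 - 48*x*z - 16*x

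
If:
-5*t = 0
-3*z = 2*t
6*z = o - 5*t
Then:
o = 0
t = 0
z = 0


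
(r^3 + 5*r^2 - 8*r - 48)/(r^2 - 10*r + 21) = (r^2 + 8*r + 16)/(r - 7)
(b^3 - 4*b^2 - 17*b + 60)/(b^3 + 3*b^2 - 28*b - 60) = (b^2 + b - 12)/(b^2 + 8*b + 12)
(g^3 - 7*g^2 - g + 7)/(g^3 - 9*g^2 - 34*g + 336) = (g^2 - 1)/(g^2 - 2*g - 48)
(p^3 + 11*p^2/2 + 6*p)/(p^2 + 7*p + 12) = p*(2*p + 3)/(2*(p + 3))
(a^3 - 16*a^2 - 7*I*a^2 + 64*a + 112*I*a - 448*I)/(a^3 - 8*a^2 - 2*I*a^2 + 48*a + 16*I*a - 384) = (a^2 - a*(8 + 7*I) + 56*I)/(a^2 - 2*I*a + 48)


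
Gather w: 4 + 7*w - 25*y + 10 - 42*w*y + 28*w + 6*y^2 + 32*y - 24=w*(35 - 42*y) + 6*y^2 + 7*y - 10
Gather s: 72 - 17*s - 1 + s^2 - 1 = s^2 - 17*s + 70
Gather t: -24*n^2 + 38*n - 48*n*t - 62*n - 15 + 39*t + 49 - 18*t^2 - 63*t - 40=-24*n^2 - 24*n - 18*t^2 + t*(-48*n - 24) - 6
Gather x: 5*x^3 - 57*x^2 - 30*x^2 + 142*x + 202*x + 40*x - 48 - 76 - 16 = 5*x^3 - 87*x^2 + 384*x - 140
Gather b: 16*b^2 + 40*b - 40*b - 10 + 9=16*b^2 - 1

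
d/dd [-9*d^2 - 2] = -18*d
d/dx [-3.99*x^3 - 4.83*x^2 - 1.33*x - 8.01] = -11.97*x^2 - 9.66*x - 1.33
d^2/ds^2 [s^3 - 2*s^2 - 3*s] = 6*s - 4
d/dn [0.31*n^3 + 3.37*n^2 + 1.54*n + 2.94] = 0.93*n^2 + 6.74*n + 1.54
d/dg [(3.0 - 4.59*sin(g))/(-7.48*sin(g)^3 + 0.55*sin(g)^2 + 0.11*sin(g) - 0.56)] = (-68.6664*sin(g)^3 + 69.8445*sin(g)^2 - 3.3*sin(g) + 2.2404)*cos(g)/(55.9504*sin(g)^6 - 8.228*sin(g)^5 - 1.3431*sin(g)^4 + 8.4986*sin(g)^3 - 0.6039*sin(g)^2 - 0.1232*sin(g) + 0.3136)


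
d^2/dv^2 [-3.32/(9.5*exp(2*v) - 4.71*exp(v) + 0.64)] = (-3.32*(19.0*exp(v) - 4.71)*(38.0*exp(v) - 9.42)*exp(v) + (126.16*exp(v) - 15.6372)*(9.5*exp(2*v) - 4.71*exp(v) + 0.64))*exp(v)/(9.5*exp(2*v) - 4.71*exp(v) + 0.64)^3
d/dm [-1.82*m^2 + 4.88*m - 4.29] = 4.88 - 3.64*m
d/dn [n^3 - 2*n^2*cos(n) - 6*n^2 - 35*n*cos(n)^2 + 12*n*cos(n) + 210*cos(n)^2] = 2*n^2*sin(n) + 3*n^2 - 12*n*sin(n) + 35*n*sin(2*n) - 4*n*cos(n) - 12*n - 210*sin(2*n) - 35*cos(n)^2 + 12*cos(n)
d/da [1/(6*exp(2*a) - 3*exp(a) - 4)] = (3 - 12*exp(a))*exp(a)/(-6*exp(2*a) + 3*exp(a) + 4)^2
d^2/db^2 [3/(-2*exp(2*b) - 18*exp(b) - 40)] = 3*(-2*(2*exp(b) + 9)^2*exp(b) + (4*exp(b) + 9)*(exp(2*b) + 9*exp(b) + 20))*exp(b)/(2*(exp(2*b) + 9*exp(b) + 20)^3)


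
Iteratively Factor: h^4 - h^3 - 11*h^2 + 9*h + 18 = (h - 3)*(h^3 + 2*h^2 - 5*h - 6) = (h - 3)*(h + 3)*(h^2 - h - 2) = (h - 3)*(h + 1)*(h + 3)*(h - 2)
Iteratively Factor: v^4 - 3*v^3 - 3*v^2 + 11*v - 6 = (v + 2)*(v^3 - 5*v^2 + 7*v - 3) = (v - 1)*(v + 2)*(v^2 - 4*v + 3) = (v - 1)^2*(v + 2)*(v - 3)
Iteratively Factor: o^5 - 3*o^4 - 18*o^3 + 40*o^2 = (o + 4)*(o^4 - 7*o^3 + 10*o^2) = (o - 2)*(o + 4)*(o^3 - 5*o^2) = o*(o - 2)*(o + 4)*(o^2 - 5*o) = o*(o - 5)*(o - 2)*(o + 4)*(o)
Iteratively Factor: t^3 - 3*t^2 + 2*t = (t)*(t^2 - 3*t + 2) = t*(t - 1)*(t - 2)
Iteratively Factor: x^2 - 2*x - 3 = (x + 1)*(x - 3)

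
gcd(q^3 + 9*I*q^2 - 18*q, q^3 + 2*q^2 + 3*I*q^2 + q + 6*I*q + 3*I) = q + 3*I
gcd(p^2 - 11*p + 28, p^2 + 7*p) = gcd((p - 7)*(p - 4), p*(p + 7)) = 1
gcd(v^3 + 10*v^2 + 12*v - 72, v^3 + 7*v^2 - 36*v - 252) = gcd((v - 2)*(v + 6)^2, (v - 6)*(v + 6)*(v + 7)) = v + 6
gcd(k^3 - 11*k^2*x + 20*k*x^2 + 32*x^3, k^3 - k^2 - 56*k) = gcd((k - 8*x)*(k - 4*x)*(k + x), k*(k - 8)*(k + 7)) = 1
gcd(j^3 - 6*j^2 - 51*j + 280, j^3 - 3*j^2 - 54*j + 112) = j^2 - j - 56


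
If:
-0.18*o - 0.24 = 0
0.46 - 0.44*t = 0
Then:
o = -1.33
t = 1.05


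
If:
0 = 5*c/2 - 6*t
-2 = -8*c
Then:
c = 1/4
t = 5/48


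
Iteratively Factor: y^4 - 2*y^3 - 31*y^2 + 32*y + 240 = (y - 5)*(y^3 + 3*y^2 - 16*y - 48) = (y - 5)*(y - 4)*(y^2 + 7*y + 12) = (y - 5)*(y - 4)*(y + 3)*(y + 4)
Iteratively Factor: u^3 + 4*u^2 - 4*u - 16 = (u + 4)*(u^2 - 4) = (u + 2)*(u + 4)*(u - 2)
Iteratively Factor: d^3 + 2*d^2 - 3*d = (d)*(d^2 + 2*d - 3) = d*(d + 3)*(d - 1)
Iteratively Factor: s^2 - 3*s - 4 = (s - 4)*(s + 1)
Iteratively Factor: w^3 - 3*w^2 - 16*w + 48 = (w - 4)*(w^2 + w - 12) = (w - 4)*(w + 4)*(w - 3)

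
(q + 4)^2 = q^2 + 8*q + 16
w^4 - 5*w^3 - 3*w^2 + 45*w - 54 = (w - 3)^2*(w - 2)*(w + 3)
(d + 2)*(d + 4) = d^2 + 6*d + 8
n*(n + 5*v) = n^2 + 5*n*v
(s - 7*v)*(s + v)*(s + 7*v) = s^3 + s^2*v - 49*s*v^2 - 49*v^3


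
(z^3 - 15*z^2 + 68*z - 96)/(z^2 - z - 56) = (z^2 - 7*z + 12)/(z + 7)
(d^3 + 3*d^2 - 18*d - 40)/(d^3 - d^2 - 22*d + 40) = (d + 2)/(d - 2)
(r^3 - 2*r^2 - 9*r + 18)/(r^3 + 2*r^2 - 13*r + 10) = (r^2 - 9)/(r^2 + 4*r - 5)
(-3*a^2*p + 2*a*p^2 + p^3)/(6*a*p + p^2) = (-3*a^2 + 2*a*p + p^2)/(6*a + p)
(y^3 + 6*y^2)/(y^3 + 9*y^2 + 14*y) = y*(y + 6)/(y^2 + 9*y + 14)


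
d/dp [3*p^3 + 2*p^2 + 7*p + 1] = 9*p^2 + 4*p + 7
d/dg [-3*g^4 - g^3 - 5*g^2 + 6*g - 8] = -12*g^3 - 3*g^2 - 10*g + 6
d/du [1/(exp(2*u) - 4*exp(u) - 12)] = 2*(2 - exp(u))*exp(u)/(-exp(2*u) + 4*exp(u) + 12)^2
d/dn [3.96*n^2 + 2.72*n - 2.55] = 7.92*n + 2.72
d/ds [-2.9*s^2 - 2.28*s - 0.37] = -5.8*s - 2.28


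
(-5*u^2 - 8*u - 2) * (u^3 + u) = -5*u^5 - 8*u^4 - 7*u^3 - 8*u^2 - 2*u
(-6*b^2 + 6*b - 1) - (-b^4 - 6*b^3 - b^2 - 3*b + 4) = b^4 + 6*b^3 - 5*b^2 + 9*b - 5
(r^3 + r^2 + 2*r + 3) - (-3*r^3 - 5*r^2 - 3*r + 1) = 4*r^3 + 6*r^2 + 5*r + 2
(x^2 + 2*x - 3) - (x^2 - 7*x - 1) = 9*x - 2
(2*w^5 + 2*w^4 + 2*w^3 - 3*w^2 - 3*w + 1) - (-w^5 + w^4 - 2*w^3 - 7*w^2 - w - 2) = 3*w^5 + w^4 + 4*w^3 + 4*w^2 - 2*w + 3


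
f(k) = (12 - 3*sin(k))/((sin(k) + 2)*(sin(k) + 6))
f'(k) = -(12 - 3*sin(k))*cos(k)/((sin(k) + 2)*(sin(k) + 6)^2) - (12 - 3*sin(k))*cos(k)/((sin(k) + 2)^2*(sin(k) + 6)) - 3*cos(k)/((sin(k) + 2)*(sin(k) + 6))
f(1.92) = 0.45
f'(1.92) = 0.12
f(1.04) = 0.48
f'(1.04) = -0.20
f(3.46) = 1.35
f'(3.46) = 1.28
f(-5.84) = 0.69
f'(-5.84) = -0.53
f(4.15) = 2.44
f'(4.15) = 1.65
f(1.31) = 0.44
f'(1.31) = -0.09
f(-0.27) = 1.29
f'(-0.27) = -1.22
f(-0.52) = 1.63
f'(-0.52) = -1.51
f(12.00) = 1.70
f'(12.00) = -1.56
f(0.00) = 1.00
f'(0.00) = -0.92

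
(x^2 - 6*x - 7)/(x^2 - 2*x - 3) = (x - 7)/(x - 3)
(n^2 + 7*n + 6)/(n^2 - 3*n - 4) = (n + 6)/(n - 4)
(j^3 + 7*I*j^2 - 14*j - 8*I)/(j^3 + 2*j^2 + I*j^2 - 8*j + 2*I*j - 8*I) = (j^2 + 6*I*j - 8)/(j^2 + 2*j - 8)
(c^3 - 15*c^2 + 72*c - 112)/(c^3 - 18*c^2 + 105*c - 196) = (c - 4)/(c - 7)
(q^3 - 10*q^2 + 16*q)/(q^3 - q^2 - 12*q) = (-q^2 + 10*q - 16)/(-q^2 + q + 12)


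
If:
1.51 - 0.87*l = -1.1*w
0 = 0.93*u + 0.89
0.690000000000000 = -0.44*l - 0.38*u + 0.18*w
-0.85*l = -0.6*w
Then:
No Solution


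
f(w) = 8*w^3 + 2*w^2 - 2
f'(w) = 24*w^2 + 4*w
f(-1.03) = -8.62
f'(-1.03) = 21.34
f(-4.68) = -778.22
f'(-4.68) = 506.94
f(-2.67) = -140.02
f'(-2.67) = 160.41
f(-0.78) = -4.58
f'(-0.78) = 11.48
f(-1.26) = -14.83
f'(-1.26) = 33.06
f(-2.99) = -197.97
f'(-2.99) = 202.60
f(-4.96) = -928.99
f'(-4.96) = 570.60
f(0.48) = -0.65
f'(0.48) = 7.45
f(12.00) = 14110.00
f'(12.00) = 3504.00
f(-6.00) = -1658.00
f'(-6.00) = 840.00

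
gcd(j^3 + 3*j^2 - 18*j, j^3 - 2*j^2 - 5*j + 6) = j - 3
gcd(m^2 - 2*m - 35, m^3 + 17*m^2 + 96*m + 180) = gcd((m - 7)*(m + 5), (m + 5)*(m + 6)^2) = m + 5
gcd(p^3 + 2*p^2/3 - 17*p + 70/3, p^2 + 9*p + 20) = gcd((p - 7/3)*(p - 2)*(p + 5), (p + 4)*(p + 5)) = p + 5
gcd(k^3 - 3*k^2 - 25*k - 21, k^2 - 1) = k + 1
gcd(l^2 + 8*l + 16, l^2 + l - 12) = l + 4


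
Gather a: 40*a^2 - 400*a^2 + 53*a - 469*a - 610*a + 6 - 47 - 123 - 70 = -360*a^2 - 1026*a - 234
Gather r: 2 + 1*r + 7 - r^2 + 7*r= -r^2 + 8*r + 9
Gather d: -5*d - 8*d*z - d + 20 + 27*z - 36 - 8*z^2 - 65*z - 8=d*(-8*z - 6) - 8*z^2 - 38*z - 24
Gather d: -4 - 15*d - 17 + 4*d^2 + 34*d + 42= 4*d^2 + 19*d + 21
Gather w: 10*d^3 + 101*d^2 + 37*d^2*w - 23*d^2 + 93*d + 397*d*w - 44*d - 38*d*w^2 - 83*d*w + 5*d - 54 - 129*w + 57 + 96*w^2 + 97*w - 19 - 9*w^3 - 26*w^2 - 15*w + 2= 10*d^3 + 78*d^2 + 54*d - 9*w^3 + w^2*(70 - 38*d) + w*(37*d^2 + 314*d - 47) - 14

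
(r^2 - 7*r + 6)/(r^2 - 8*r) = (r^2 - 7*r + 6)/(r*(r - 8))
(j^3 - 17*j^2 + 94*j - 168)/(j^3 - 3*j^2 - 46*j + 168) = (j - 7)/(j + 7)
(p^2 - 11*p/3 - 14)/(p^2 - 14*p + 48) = (p + 7/3)/(p - 8)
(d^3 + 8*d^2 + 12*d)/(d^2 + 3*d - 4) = d*(d^2 + 8*d + 12)/(d^2 + 3*d - 4)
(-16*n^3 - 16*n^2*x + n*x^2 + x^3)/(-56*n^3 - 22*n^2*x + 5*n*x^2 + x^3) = (4*n^2 + 5*n*x + x^2)/(14*n^2 + 9*n*x + x^2)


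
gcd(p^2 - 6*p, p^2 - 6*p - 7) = 1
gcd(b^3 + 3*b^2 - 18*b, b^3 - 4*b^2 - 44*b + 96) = b + 6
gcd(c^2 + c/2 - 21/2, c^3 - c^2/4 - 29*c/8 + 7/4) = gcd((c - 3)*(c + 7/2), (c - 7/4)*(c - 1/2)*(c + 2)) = 1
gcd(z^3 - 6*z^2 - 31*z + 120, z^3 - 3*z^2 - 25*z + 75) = z^2 + 2*z - 15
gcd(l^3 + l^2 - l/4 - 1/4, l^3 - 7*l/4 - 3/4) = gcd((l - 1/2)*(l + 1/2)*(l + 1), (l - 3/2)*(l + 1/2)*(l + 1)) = l^2 + 3*l/2 + 1/2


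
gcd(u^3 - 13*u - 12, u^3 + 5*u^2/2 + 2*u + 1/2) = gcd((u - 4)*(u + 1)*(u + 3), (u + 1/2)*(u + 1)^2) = u + 1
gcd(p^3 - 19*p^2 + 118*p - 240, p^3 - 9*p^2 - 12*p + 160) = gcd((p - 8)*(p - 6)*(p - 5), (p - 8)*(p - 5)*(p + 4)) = p^2 - 13*p + 40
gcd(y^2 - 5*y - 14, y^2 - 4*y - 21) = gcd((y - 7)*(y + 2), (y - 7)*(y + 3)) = y - 7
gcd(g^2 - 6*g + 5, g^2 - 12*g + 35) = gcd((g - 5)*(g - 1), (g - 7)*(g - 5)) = g - 5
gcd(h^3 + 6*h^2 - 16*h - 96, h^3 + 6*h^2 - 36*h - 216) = h + 6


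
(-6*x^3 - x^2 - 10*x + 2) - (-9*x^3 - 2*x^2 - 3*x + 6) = 3*x^3 + x^2 - 7*x - 4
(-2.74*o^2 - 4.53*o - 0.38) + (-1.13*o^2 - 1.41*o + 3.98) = -3.87*o^2 - 5.94*o + 3.6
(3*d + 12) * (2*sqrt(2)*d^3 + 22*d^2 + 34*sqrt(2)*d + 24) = 6*sqrt(2)*d^4 + 24*sqrt(2)*d^3 + 66*d^3 + 102*sqrt(2)*d^2 + 264*d^2 + 72*d + 408*sqrt(2)*d + 288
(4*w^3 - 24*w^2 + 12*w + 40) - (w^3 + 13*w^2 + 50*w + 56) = 3*w^3 - 37*w^2 - 38*w - 16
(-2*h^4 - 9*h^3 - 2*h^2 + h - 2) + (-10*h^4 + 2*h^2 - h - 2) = -12*h^4 - 9*h^3 - 4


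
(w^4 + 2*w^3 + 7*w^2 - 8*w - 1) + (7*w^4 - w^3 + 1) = 8*w^4 + w^3 + 7*w^2 - 8*w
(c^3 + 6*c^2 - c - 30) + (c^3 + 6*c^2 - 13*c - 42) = 2*c^3 + 12*c^2 - 14*c - 72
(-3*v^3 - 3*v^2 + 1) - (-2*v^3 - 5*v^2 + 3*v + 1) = -v^3 + 2*v^2 - 3*v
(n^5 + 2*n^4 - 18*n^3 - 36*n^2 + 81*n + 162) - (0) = n^5 + 2*n^4 - 18*n^3 - 36*n^2 + 81*n + 162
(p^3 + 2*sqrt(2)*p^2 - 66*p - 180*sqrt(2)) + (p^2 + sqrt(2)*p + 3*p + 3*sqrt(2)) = p^3 + p^2 + 2*sqrt(2)*p^2 - 63*p + sqrt(2)*p - 177*sqrt(2)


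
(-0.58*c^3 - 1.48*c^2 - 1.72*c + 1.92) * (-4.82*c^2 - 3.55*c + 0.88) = 2.7956*c^5 + 9.1926*c^4 + 13.034*c^3 - 4.4508*c^2 - 8.3296*c + 1.6896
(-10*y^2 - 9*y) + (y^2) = -9*y^2 - 9*y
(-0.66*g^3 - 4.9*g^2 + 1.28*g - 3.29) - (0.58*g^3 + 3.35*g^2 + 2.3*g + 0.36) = -1.24*g^3 - 8.25*g^2 - 1.02*g - 3.65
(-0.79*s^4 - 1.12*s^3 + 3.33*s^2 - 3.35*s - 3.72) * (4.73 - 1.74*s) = 1.3746*s^5 - 1.7879*s^4 - 11.0918*s^3 + 21.5799*s^2 - 9.3727*s - 17.5956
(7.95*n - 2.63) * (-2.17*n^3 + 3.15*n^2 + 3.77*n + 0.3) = -17.2515*n^4 + 30.7496*n^3 + 21.687*n^2 - 7.5301*n - 0.789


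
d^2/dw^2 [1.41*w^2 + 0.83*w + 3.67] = 2.82000000000000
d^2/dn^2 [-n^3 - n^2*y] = -6*n - 2*y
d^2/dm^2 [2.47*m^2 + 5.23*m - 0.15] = 4.94000000000000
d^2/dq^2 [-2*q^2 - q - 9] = -4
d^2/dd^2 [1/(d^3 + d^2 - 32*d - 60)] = 2*(-(3*d + 1)*(d^3 + d^2 - 32*d - 60) + (3*d^2 + 2*d - 32)^2)/(d^3 + d^2 - 32*d - 60)^3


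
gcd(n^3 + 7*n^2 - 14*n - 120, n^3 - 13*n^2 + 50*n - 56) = n - 4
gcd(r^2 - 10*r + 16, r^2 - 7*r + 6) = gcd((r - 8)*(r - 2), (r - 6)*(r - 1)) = 1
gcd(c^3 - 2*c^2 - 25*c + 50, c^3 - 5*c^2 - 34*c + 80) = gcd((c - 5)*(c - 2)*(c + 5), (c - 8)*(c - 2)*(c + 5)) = c^2 + 3*c - 10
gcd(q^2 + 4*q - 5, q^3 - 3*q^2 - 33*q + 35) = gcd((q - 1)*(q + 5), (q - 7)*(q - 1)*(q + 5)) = q^2 + 4*q - 5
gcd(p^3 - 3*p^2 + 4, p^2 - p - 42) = 1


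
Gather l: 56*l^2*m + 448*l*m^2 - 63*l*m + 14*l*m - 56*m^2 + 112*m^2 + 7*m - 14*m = 56*l^2*m + l*(448*m^2 - 49*m) + 56*m^2 - 7*m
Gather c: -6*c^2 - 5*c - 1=-6*c^2 - 5*c - 1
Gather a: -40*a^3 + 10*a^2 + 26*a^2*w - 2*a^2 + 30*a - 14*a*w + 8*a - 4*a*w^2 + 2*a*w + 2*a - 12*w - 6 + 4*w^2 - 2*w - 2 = -40*a^3 + a^2*(26*w + 8) + a*(-4*w^2 - 12*w + 40) + 4*w^2 - 14*w - 8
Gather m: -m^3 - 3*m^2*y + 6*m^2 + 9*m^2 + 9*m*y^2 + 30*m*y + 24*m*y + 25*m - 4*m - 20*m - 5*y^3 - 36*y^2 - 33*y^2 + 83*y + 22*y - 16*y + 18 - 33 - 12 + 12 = -m^3 + m^2*(15 - 3*y) + m*(9*y^2 + 54*y + 1) - 5*y^3 - 69*y^2 + 89*y - 15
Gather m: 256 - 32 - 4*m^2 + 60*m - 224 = -4*m^2 + 60*m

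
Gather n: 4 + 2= 6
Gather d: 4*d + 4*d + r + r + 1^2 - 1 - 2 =8*d + 2*r - 2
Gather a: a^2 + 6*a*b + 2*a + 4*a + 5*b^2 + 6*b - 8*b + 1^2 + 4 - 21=a^2 + a*(6*b + 6) + 5*b^2 - 2*b - 16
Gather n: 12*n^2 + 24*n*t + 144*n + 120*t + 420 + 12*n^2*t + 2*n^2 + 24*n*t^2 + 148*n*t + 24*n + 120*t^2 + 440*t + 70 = n^2*(12*t + 14) + n*(24*t^2 + 172*t + 168) + 120*t^2 + 560*t + 490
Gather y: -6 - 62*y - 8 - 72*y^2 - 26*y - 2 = -72*y^2 - 88*y - 16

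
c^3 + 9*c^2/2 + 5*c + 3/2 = (c + 1/2)*(c + 1)*(c + 3)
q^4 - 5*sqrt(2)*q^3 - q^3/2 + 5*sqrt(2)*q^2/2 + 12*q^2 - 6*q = q*(q - 1/2)*(q - 3*sqrt(2))*(q - 2*sqrt(2))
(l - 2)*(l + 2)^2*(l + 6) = l^4 + 8*l^3 + 8*l^2 - 32*l - 48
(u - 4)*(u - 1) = u^2 - 5*u + 4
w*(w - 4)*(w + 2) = w^3 - 2*w^2 - 8*w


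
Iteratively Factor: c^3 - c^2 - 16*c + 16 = (c - 1)*(c^2 - 16) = (c - 4)*(c - 1)*(c + 4)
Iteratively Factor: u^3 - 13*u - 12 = (u - 4)*(u^2 + 4*u + 3) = (u - 4)*(u + 1)*(u + 3)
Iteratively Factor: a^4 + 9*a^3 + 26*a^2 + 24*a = (a + 4)*(a^3 + 5*a^2 + 6*a) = (a + 3)*(a + 4)*(a^2 + 2*a) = a*(a + 3)*(a + 4)*(a + 2)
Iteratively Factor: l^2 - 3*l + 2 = (l - 1)*(l - 2)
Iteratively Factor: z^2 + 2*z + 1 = (z + 1)*(z + 1)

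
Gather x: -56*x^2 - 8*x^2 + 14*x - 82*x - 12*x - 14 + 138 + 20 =-64*x^2 - 80*x + 144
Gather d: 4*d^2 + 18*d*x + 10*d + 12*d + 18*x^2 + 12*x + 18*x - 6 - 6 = 4*d^2 + d*(18*x + 22) + 18*x^2 + 30*x - 12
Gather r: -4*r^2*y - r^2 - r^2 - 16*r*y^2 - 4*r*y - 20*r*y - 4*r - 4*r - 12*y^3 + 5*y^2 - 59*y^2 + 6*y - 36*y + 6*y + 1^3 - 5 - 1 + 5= r^2*(-4*y - 2) + r*(-16*y^2 - 24*y - 8) - 12*y^3 - 54*y^2 - 24*y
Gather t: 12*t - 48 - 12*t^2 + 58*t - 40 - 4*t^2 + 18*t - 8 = -16*t^2 + 88*t - 96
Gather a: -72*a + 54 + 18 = 72 - 72*a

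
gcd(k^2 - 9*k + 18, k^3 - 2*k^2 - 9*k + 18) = k - 3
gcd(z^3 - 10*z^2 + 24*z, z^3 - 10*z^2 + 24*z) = z^3 - 10*z^2 + 24*z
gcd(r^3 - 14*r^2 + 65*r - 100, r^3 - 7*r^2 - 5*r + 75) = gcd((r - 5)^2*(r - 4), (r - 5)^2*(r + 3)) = r^2 - 10*r + 25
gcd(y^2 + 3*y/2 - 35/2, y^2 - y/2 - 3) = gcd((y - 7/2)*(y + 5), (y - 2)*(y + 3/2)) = 1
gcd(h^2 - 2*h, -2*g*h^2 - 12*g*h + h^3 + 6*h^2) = h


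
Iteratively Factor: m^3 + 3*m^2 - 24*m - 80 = (m - 5)*(m^2 + 8*m + 16) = (m - 5)*(m + 4)*(m + 4)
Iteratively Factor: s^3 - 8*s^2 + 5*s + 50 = (s + 2)*(s^2 - 10*s + 25) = (s - 5)*(s + 2)*(s - 5)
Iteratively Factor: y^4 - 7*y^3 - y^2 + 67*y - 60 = (y - 4)*(y^3 - 3*y^2 - 13*y + 15) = (y - 4)*(y - 1)*(y^2 - 2*y - 15) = (y - 4)*(y - 1)*(y + 3)*(y - 5)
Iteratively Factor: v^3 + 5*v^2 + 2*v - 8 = (v + 4)*(v^2 + v - 2) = (v - 1)*(v + 4)*(v + 2)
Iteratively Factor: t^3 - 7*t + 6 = (t - 1)*(t^2 + t - 6) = (t - 2)*(t - 1)*(t + 3)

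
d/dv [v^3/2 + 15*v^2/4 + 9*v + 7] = 3*v^2/2 + 15*v/2 + 9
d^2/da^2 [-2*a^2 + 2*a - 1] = -4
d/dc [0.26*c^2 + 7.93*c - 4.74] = 0.52*c + 7.93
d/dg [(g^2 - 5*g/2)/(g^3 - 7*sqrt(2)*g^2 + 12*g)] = (-g^2 + 5*g - 35*sqrt(2)/2 + 12)/(g^4 - 14*sqrt(2)*g^3 + 122*g^2 - 168*sqrt(2)*g + 144)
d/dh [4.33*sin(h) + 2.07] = 4.33*cos(h)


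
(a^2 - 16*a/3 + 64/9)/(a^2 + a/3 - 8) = (a - 8/3)/(a + 3)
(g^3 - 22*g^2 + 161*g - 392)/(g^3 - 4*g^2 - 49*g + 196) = (g^2 - 15*g + 56)/(g^2 + 3*g - 28)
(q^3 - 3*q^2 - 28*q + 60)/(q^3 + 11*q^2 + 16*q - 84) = (q^2 - q - 30)/(q^2 + 13*q + 42)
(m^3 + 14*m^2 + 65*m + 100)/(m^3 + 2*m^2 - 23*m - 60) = (m^2 + 10*m + 25)/(m^2 - 2*m - 15)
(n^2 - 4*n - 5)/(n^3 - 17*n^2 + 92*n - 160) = (n + 1)/(n^2 - 12*n + 32)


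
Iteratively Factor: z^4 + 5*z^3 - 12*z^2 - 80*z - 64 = (z - 4)*(z^3 + 9*z^2 + 24*z + 16) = (z - 4)*(z + 4)*(z^2 + 5*z + 4) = (z - 4)*(z + 4)^2*(z + 1)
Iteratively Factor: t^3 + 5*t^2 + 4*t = (t + 4)*(t^2 + t) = t*(t + 4)*(t + 1)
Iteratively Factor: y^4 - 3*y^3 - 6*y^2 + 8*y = (y - 1)*(y^3 - 2*y^2 - 8*y) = (y - 4)*(y - 1)*(y^2 + 2*y) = (y - 4)*(y - 1)*(y + 2)*(y)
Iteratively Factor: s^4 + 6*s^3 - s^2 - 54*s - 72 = (s - 3)*(s^3 + 9*s^2 + 26*s + 24) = (s - 3)*(s + 4)*(s^2 + 5*s + 6) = (s - 3)*(s + 2)*(s + 4)*(s + 3)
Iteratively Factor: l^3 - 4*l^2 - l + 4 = (l - 4)*(l^2 - 1) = (l - 4)*(l - 1)*(l + 1)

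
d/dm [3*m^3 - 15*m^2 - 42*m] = 9*m^2 - 30*m - 42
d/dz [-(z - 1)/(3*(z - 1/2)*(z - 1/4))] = 8*(8*z^2 - 16*z + 5)/(3*(64*z^4 - 96*z^3 + 52*z^2 - 12*z + 1))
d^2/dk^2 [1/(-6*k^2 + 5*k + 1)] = 2*(-36*k^2 + 30*k + (12*k - 5)^2 + 6)/(-6*k^2 + 5*k + 1)^3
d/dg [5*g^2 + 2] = 10*g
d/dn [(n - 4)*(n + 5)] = 2*n + 1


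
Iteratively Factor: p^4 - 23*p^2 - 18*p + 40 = (p - 5)*(p^3 + 5*p^2 + 2*p - 8) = (p - 5)*(p + 2)*(p^2 + 3*p - 4) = (p - 5)*(p - 1)*(p + 2)*(p + 4)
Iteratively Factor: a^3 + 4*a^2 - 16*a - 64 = (a + 4)*(a^2 - 16) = (a - 4)*(a + 4)*(a + 4)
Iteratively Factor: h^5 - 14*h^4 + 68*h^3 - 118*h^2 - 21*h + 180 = (h + 1)*(h^4 - 15*h^3 + 83*h^2 - 201*h + 180) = (h - 5)*(h + 1)*(h^3 - 10*h^2 + 33*h - 36) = (h - 5)*(h - 3)*(h + 1)*(h^2 - 7*h + 12) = (h - 5)*(h - 3)^2*(h + 1)*(h - 4)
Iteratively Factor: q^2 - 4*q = (q)*(q - 4)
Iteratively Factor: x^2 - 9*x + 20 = (x - 4)*(x - 5)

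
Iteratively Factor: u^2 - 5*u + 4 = (u - 1)*(u - 4)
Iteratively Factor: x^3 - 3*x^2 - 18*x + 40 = (x - 2)*(x^2 - x - 20) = (x - 5)*(x - 2)*(x + 4)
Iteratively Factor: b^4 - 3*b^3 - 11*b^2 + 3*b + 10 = (b + 1)*(b^3 - 4*b^2 - 7*b + 10) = (b + 1)*(b + 2)*(b^2 - 6*b + 5) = (b - 1)*(b + 1)*(b + 2)*(b - 5)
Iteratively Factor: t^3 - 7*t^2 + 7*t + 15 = (t - 5)*(t^2 - 2*t - 3) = (t - 5)*(t - 3)*(t + 1)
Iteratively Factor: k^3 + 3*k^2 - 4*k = (k)*(k^2 + 3*k - 4) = k*(k - 1)*(k + 4)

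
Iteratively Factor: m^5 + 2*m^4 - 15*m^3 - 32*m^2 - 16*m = (m + 1)*(m^4 + m^3 - 16*m^2 - 16*m) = (m + 1)*(m + 4)*(m^3 - 3*m^2 - 4*m) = m*(m + 1)*(m + 4)*(m^2 - 3*m - 4) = m*(m + 1)^2*(m + 4)*(m - 4)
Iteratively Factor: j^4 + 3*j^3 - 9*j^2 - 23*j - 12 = (j + 4)*(j^3 - j^2 - 5*j - 3) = (j - 3)*(j + 4)*(j^2 + 2*j + 1) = (j - 3)*(j + 1)*(j + 4)*(j + 1)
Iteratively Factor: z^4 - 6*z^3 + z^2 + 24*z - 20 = (z - 5)*(z^3 - z^2 - 4*z + 4) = (z - 5)*(z - 2)*(z^2 + z - 2) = (z - 5)*(z - 2)*(z + 2)*(z - 1)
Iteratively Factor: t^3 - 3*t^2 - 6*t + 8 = (t + 2)*(t^2 - 5*t + 4) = (t - 1)*(t + 2)*(t - 4)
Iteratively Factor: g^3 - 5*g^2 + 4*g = (g - 4)*(g^2 - g) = g*(g - 4)*(g - 1)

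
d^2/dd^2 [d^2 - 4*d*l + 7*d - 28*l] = 2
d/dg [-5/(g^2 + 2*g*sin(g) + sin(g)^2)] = 10*(cos(g) + 1)/(g + sin(g))^3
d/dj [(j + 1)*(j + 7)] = 2*j + 8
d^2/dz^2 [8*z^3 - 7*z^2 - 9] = 48*z - 14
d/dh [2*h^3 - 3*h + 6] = 6*h^2 - 3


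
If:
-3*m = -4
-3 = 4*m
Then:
No Solution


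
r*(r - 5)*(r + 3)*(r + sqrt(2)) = r^4 - 2*r^3 + sqrt(2)*r^3 - 15*r^2 - 2*sqrt(2)*r^2 - 15*sqrt(2)*r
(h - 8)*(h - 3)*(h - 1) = h^3 - 12*h^2 + 35*h - 24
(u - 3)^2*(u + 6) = u^3 - 27*u + 54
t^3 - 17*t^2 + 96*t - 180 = (t - 6)^2*(t - 5)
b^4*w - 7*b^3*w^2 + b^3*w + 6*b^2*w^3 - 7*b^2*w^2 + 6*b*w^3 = b*(b - 6*w)*(b - w)*(b*w + w)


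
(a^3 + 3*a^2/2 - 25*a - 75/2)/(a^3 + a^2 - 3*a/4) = 2*(a^2 - 25)/(a*(2*a - 1))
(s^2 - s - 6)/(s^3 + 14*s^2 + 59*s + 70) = (s - 3)/(s^2 + 12*s + 35)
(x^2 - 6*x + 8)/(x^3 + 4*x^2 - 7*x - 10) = (x - 4)/(x^2 + 6*x + 5)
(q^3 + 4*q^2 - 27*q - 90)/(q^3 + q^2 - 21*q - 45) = (q + 6)/(q + 3)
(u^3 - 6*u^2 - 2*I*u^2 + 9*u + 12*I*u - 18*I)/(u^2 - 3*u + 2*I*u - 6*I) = (u^2 - u*(3 + 2*I) + 6*I)/(u + 2*I)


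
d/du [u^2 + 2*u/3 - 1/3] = 2*u + 2/3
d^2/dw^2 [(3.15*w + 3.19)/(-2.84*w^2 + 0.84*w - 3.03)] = (-(3.15*w + 3.19)*(5.68*w - 0.84)*(11.36*w - 1.68) + (53.676*w + 12.8272)*(2.84*w^2 - 0.84*w + 3.03))/(2.84*w^2 - 0.84*w + 3.03)^3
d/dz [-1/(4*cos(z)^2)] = -sin(z)/(2*cos(z)^3)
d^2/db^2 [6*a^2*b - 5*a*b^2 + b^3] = -10*a + 6*b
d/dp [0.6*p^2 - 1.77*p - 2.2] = 1.2*p - 1.77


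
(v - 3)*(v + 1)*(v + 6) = v^3 + 4*v^2 - 15*v - 18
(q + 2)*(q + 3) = q^2 + 5*q + 6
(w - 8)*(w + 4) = w^2 - 4*w - 32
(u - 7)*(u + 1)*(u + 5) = u^3 - u^2 - 37*u - 35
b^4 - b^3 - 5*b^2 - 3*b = b*(b - 3)*(b + 1)^2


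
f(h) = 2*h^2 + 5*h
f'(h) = 4*h + 5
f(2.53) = 25.45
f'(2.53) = 15.12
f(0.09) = 0.47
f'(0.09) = 5.36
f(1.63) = 13.46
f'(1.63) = 11.52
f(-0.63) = -2.36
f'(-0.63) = 2.48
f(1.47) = 11.67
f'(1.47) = 10.88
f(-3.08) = 3.57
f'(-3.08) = -7.32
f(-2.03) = -1.91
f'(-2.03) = -3.12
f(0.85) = 5.70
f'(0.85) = 8.40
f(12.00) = 348.00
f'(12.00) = 53.00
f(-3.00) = 3.00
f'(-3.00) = -7.00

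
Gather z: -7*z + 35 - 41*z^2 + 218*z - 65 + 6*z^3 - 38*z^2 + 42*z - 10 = 6*z^3 - 79*z^2 + 253*z - 40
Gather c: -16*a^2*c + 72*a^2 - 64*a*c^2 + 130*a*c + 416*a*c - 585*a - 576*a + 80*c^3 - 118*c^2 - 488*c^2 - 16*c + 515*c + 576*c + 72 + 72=72*a^2 - 1161*a + 80*c^3 + c^2*(-64*a - 606) + c*(-16*a^2 + 546*a + 1075) + 144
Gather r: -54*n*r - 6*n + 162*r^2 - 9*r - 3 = -6*n + 162*r^2 + r*(-54*n - 9) - 3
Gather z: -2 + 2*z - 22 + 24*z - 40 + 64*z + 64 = 90*z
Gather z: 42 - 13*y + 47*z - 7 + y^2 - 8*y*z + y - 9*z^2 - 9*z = y^2 - 12*y - 9*z^2 + z*(38 - 8*y) + 35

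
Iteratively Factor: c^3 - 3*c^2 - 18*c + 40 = (c - 2)*(c^2 - c - 20) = (c - 5)*(c - 2)*(c + 4)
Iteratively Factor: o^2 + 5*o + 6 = (o + 2)*(o + 3)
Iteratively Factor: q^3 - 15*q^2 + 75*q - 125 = (q - 5)*(q^2 - 10*q + 25) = (q - 5)^2*(q - 5)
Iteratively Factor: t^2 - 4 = (t - 2)*(t + 2)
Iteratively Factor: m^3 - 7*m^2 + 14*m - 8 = (m - 1)*(m^2 - 6*m + 8) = (m - 4)*(m - 1)*(m - 2)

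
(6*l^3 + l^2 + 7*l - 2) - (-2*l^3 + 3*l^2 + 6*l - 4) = 8*l^3 - 2*l^2 + l + 2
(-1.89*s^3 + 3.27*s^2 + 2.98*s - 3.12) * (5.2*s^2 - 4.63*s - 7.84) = -9.828*s^5 + 25.7547*s^4 + 15.1735*s^3 - 55.6582*s^2 - 8.9176*s + 24.4608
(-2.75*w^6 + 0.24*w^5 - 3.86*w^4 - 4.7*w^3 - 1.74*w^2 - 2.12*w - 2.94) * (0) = 0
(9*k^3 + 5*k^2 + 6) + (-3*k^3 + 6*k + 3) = 6*k^3 + 5*k^2 + 6*k + 9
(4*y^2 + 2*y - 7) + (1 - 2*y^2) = 2*y^2 + 2*y - 6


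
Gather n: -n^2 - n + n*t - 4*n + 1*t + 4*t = -n^2 + n*(t - 5) + 5*t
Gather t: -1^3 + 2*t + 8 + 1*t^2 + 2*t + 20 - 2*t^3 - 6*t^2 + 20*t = -2*t^3 - 5*t^2 + 24*t + 27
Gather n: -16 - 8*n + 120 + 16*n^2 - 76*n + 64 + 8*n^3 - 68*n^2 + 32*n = 8*n^3 - 52*n^2 - 52*n + 168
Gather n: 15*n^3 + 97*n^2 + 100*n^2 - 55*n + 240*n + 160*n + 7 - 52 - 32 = 15*n^3 + 197*n^2 + 345*n - 77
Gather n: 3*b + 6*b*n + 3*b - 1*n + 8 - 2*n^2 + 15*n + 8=6*b - 2*n^2 + n*(6*b + 14) + 16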